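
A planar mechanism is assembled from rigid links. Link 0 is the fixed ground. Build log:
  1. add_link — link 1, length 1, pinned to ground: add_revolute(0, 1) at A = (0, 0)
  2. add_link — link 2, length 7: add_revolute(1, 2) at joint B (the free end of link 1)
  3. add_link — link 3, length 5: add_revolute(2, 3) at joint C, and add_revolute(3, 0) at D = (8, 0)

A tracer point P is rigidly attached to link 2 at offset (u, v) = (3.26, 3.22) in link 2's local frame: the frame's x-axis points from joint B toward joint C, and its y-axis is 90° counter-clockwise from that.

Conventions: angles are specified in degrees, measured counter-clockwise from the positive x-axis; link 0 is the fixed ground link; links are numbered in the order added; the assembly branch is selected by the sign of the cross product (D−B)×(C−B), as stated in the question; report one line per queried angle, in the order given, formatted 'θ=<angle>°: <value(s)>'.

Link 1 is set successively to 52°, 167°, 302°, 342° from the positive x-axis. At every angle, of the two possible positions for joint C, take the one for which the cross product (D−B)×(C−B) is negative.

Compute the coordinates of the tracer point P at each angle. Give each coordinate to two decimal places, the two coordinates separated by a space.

A=(0,0), D=(8.00,0)
θ=52°: B = A + 1.00·(cos52°, sin52°) = (0.6157, 0.7880)
θ=52°: |BD| = 7.4263
θ=52°: circle(B,7.00) ∩ circle(D,5.00): a=5.3290, h=4.5389
θ=52°:   candidates: C₊=(6.3962,4.7358) cross=33.707; C₋=(5.4330,-4.2907) cross=-33.707
θ=52°:   branch - wants cross < 0 → take C=(5.4330,-4.2907) (cross=-33.707)
θ=52°: ex = (C−B)/|BC| = (0.6882,-0.7255); ey = (0.7255,0.6882)
θ=52°: P = B + 3.26·ex + 3.22·ey = (5.1954,0.6387)
θ=167°: B = A + 1.00·(cos167°, sin167°) = (-0.9744, 0.2250)
θ=167°: |BD| = 8.9772
θ=167°: circle(B,7.00) ∩ circle(D,5.00): a=5.8253, h=3.8815
θ=167°:   candidates: C₊=(4.9464,3.9592) cross=34.845; C₋=(4.7519,-3.8013) cross=-34.845
θ=167°:   branch - wants cross < 0 → take C=(4.7519,-3.8013) (cross=-34.845)
θ=167°: ex = (C−B)/|BC| = (0.8180,-0.5752); ey = (0.5752,0.8180)
θ=167°: P = B + 3.26·ex + 3.22·ey = (3.5445,0.9840)
θ=302°: B = A + 1.00·(cos302°, sin302°) = (0.5299, -0.8480)
θ=302°: |BD| = 7.5181
θ=302°: circle(B,7.00) ∩ circle(D,5.00): a=5.3552, h=4.5080
θ=302°:   candidates: C₊=(5.3424,4.2352) cross=33.891; C₋=(6.3594,-4.7232) cross=-33.891
θ=302°:   branch - wants cross < 0 → take C=(6.3594,-4.7232) (cross=-33.891)
θ=302°: ex = (C−B)/|BC| = (0.8328,-0.5536); ey = (0.5536,0.8328)
θ=302°: P = B + 3.26·ex + 3.22·ey = (5.0274,0.0288)
θ=342°: B = A + 1.00·(cos342°, sin342°) = (0.9511, -0.3090)
θ=342°: |BD| = 7.0557
θ=342°: circle(B,7.00) ∩ circle(D,5.00): a=5.2286, h=4.6542
θ=342°:   candidates: C₊=(5.9708,4.5697) cross=32.839; C₋=(6.3785,-4.7298) cross=-32.839
θ=342°:   branch - wants cross < 0 → take C=(6.3785,-4.7298) (cross=-32.839)
θ=342°: ex = (C−B)/|BC| = (0.7753,-0.6315); ey = (0.6315,0.7753)
θ=342°: P = B + 3.26·ex + 3.22·ey = (5.5122,0.1288)

θ=52°: 5.20 0.64
θ=167°: 3.54 0.98
θ=302°: 5.03 0.03
θ=342°: 5.51 0.13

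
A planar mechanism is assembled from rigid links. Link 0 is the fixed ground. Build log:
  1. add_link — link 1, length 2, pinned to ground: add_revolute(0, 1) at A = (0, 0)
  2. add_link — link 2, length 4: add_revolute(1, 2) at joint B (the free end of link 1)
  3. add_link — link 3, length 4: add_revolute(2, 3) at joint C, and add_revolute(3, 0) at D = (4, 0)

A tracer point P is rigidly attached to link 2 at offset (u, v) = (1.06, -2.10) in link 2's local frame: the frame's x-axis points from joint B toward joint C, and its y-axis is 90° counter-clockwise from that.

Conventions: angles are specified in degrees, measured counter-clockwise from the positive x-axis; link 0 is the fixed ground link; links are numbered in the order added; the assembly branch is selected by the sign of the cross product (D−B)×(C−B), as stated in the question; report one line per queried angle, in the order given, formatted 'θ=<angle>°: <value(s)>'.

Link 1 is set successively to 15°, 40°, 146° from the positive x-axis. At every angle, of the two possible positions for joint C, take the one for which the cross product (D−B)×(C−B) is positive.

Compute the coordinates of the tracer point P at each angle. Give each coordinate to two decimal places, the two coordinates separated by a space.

A=(0,0), D=(4.00,0)
θ=15°: B = A + 2.00·(cos15°, sin15°) = (1.9319, 0.5176)
θ=15°: |BD| = 2.1319
θ=15°: circle(B,4.00) ∩ circle(D,4.00): a=1.0660, h=3.8553
θ=15°:   candidates: C₊=(3.9020,3.9988) cross=8.219; C₋=(2.0298,-3.4812) cross=-8.219
θ=15°:   branch + wants cross > 0 → take C=(3.9020,3.9988) (cross=8.219)
θ=15°: ex = (C−B)/|BC| = (0.4925,0.8703); ey = (-0.8703,0.4925)
θ=15°: P = B + 1.06·ex + -2.10·ey = (4.2816,0.4058)
θ=40°: B = A + 2.00·(cos40°, sin40°) = (1.5321, 1.2856)
θ=40°: |BD| = 2.7827
θ=40°: circle(B,4.00) ∩ circle(D,4.00): a=1.3913, h=3.7502
θ=40°:   candidates: C₊=(4.4986,3.9688) cross=10.436; C₋=(1.0335,-2.6832) cross=-10.436
θ=40°:   branch + wants cross > 0 → take C=(4.4986,3.9688) (cross=10.436)
θ=40°: ex = (C−B)/|BC| = (0.7416,0.6708); ey = (-0.6708,0.7416)
θ=40°: P = B + 1.06·ex + -2.10·ey = (3.7269,0.4392)
θ=146°: B = A + 2.00·(cos146°, sin146°) = (-1.6581, 1.1184)
θ=146°: |BD| = 5.7675
θ=146°: circle(B,4.00) ∩ circle(D,4.00): a=2.8838, h=2.7720
θ=146°:   candidates: C₊=(1.7085,3.2786) cross=15.988; C₋=(0.6334,-2.1602) cross=-15.988
θ=146°:   branch + wants cross > 0 → take C=(1.7085,3.2786) (cross=15.988)
θ=146°: ex = (C−B)/|BC| = (0.8416,0.5400); ey = (-0.5400,0.8416)
θ=146°: P = B + 1.06·ex + -2.10·ey = (0.3681,-0.0766)

θ=15°: 4.28 0.41
θ=40°: 3.73 0.44
θ=146°: 0.37 -0.08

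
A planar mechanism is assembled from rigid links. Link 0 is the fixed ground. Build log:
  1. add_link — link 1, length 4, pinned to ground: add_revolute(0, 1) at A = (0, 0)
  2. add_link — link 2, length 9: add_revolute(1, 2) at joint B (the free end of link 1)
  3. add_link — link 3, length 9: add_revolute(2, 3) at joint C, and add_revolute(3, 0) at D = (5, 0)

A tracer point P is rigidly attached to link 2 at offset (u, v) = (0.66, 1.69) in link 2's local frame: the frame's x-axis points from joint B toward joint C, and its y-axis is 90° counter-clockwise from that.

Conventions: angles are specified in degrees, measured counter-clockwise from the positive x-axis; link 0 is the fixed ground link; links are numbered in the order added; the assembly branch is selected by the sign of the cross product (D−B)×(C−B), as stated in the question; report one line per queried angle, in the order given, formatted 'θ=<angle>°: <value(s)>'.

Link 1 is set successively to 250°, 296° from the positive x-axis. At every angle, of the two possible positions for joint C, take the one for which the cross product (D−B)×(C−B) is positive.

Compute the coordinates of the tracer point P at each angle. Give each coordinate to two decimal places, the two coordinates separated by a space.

A=(0,0), D=(5.00,0)
θ=250°: B = A + 4.00·(cos250°, sin250°) = (-1.3681, -3.7588)
θ=250°: |BD| = 7.3946
θ=250°: circle(B,9.00) ∩ circle(D,9.00): a=3.6973, h=8.2055
θ=250°:   candidates: C₊=(-2.3550,5.1870) cross=60.677; C₋=(5.9869,-8.9457) cross=-60.677
θ=250°:   branch + wants cross > 0 → take C=(-2.3550,5.1870) (cross=60.677)
θ=250°: ex = (C−B)/|BC| = (-0.1097,0.9940); ey = (-0.9940,-0.1097)
θ=250°: P = B + 0.66·ex + 1.69·ey = (-3.1203,-3.2881)
θ=296°: B = A + 4.00·(cos296°, sin296°) = (1.7535, -3.5952)
θ=296°: |BD| = 4.8441
θ=296°: circle(B,9.00) ∩ circle(D,9.00): a=2.4220, h=8.6680
θ=296°:   candidates: C₊=(-3.0564,4.0117) cross=41.988; C₋=(9.8099,-7.6069) cross=-41.988
θ=296°:   branch + wants cross > 0 → take C=(-3.0564,4.0117) (cross=41.988)
θ=296°: ex = (C−B)/|BC| = (-0.5344,0.8452); ey = (-0.8452,-0.5344)
θ=296°: P = B + 0.66·ex + 1.69·ey = (-0.0276,-3.9405)

θ=250°: -3.12 -3.29
θ=296°: -0.03 -3.94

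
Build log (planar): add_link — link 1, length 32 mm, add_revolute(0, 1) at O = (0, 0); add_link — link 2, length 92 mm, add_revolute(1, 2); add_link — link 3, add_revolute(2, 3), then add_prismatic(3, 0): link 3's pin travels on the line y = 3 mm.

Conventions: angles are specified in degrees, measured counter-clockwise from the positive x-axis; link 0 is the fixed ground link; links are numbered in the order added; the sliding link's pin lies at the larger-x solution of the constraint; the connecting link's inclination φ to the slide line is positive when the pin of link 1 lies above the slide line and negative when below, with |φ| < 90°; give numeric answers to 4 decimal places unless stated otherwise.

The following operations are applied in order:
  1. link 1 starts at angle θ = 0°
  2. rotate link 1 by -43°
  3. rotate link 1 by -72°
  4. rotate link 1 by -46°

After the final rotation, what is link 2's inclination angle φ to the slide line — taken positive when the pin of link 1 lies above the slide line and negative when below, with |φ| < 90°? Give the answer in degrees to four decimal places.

geometry: r = 32 mm, L = 92 mm, e = 3 mm; θ starts at 0°
rotate link 1 by -43°: θ ← 0° -43° = -43°
rotate link 1 by -72°: θ ← -43° -72° = -115°
rotate link 1 by -46°: θ ← -115° -46° = -161°
h = r sin θ − e = -10.418181 − 3 = -13.418181
sin φ = h / L = -13.418181 / 92 = -0.14584979
φ = arcsin(-0.14584979) = -8.386492°

-8.3865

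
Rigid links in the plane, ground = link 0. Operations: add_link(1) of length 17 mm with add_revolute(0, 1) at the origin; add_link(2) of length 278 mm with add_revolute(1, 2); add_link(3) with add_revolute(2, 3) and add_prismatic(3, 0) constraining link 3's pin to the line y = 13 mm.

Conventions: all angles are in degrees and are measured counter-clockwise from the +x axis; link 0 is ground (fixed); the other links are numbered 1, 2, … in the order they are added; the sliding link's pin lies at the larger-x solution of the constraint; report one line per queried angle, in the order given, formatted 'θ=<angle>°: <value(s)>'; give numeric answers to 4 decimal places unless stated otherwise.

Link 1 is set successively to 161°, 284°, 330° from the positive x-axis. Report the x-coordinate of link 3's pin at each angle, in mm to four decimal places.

geometry: r = 17 mm, L = 278 mm, e = 13 mm
θ=161°: crank pin P = (r cos θ, r sin θ) = (-16.073816, 5.534659)
θ=161°: h = r sin θ − e = 5.534659 − 13 = -7.465341
θ=161°: x = r cos θ + √(L² − h²) = -16.073816 + 277.899746 = 261.825930
θ=284°: crank pin P = (r cos θ, r sin θ) = (4.112672, -16.495027)
θ=284°: h = r sin θ − e = -16.495027 − 13 = -29.495027
θ=284°: x = r cos θ + √(L² − h²) = 4.112672 + 276.430902 = 280.543574
θ=330°: crank pin P = (r cos θ, r sin θ) = (14.722432, -8.500000)
θ=330°: h = r sin θ − e = -8.500000 − 13 = -21.500000
θ=330°: x = r cos θ + √(L² − h²) = 14.722432 + 277.167368 = 291.889800

θ=161°: 261.8259
θ=284°: 280.5436
θ=330°: 291.8898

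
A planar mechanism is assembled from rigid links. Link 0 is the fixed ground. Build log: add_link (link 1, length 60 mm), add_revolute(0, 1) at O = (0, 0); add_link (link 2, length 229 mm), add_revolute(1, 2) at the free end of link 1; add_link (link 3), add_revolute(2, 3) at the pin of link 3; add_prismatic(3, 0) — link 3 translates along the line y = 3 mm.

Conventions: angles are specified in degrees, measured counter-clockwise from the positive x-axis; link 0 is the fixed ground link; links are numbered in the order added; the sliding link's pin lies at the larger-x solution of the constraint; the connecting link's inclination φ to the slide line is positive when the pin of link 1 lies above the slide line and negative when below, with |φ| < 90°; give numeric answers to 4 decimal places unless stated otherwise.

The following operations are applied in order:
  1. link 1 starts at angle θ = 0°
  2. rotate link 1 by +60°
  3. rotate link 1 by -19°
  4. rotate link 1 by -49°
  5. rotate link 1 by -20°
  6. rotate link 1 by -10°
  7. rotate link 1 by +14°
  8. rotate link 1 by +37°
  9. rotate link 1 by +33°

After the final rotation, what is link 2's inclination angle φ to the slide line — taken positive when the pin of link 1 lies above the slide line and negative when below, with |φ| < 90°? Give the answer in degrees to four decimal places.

geometry: r = 60 mm, L = 229 mm, e = 3 mm; θ starts at 0°
rotate link 1 by +60°: θ ← 0° +60° = 60°
rotate link 1 by -19°: θ ← 60° -19° = 41°
rotate link 1 by -49°: θ ← 41° -49° = -8°
rotate link 1 by -20°: θ ← -8° -20° = -28°
rotate link 1 by -10°: θ ← -28° -10° = -38°
rotate link 1 by +14°: θ ← -38° +14° = -24°
rotate link 1 by +37°: θ ← -24° +37° = 13°
rotate link 1 by +33°: θ ← 13° +33° = 46°
h = r sin θ − e = 43.160388 − 3 = 40.160388
sin φ = h / L = 40.160388 / 229 = 0.17537287
φ = arcsin(0.17537287) = 10.100358°

10.1004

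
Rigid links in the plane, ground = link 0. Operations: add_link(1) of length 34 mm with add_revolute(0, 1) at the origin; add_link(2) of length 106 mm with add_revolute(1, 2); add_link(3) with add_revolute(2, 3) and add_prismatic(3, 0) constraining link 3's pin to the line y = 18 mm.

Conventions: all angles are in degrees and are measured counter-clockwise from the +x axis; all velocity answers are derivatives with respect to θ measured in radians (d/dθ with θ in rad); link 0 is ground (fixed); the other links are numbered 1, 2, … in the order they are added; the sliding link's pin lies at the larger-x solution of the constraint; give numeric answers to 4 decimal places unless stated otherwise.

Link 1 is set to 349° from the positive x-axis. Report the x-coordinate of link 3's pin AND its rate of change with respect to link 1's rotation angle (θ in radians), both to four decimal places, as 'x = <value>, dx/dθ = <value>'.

geometry: r = 34 mm, L = 106 mm, e = 18 mm
crank pin P = (r cos θ, r sin θ) = (33.375324, -6.487506)
h = r sin θ − e = -6.487506 − 18 = -24.487506
x = r cos θ + √(L² − h²) = 33.375324 + 103.132740 = 136.508064
dx/dθ = −r sin θ − h·r cos θ/√(L² − h²) (θ in radians; h = -24.487506) = 14.412035

x = 136.5081, dx/dθ = 14.4120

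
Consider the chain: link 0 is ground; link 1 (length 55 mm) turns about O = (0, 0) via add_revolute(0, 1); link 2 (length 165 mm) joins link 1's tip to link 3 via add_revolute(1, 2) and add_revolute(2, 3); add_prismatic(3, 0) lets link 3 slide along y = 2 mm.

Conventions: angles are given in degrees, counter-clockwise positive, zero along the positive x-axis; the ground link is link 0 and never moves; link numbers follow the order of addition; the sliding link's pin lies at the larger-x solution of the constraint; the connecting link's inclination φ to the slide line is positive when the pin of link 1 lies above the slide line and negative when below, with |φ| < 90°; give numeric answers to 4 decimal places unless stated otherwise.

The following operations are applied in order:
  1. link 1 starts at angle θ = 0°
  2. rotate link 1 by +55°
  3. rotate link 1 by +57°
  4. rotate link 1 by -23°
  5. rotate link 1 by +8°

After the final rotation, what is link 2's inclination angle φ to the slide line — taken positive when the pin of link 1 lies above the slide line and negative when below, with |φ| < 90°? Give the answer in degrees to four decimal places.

geometry: r = 55 mm, L = 165 mm, e = 2 mm; θ starts at 0°
rotate link 1 by +55°: θ ← 0° +55° = 55°
rotate link 1 by +57°: θ ← 55° +57° = 112°
rotate link 1 by -23°: θ ← 112° -23° = 89°
rotate link 1 by +8°: θ ← 89° +8° = 97°
h = r sin θ − e = 54.590038 − 2 = 52.590038
sin φ = h / L = 52.590038 / 165 = 0.31872751
φ = arcsin(0.31872751) = 18.585987°

18.5860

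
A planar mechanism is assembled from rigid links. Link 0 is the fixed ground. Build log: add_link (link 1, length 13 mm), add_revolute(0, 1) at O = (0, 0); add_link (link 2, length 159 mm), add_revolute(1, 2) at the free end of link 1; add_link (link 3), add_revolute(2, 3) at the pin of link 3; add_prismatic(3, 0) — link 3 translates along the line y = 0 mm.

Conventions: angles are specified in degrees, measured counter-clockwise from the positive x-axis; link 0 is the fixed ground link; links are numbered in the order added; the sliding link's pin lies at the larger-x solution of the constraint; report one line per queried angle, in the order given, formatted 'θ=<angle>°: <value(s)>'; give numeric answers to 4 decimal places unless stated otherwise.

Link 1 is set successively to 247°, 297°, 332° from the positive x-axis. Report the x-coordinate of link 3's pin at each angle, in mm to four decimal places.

geometry: r = 13 mm, L = 159 mm, e = 0 mm
θ=247°: crank pin P = (r cos θ, r sin θ) = (-5.079505, -11.966563)
θ=247°: h = r sin θ − e = -11.966563 − 0 = -11.966563
θ=247°: x = r cos θ + √(L² − h²) = -5.079505 + 158.549050 = 153.469546
θ=297°: crank pin P = (r cos θ, r sin θ) = (5.901876, -11.583085)
θ=297°: h = r sin θ − e = -11.583085 − 0 = -11.583085
θ=297°: x = r cos θ + √(L² − h²) = 5.901876 + 158.577527 = 164.479404
θ=332°: crank pin P = (r cos θ, r sin θ) = (11.478319, -6.103130)
θ=332°: h = r sin θ − e = -6.103130 − 0 = -6.103130
θ=332°: x = r cos θ + √(L² − h²) = 11.478319 + 158.882824 = 170.361143

θ=247°: 153.4695
θ=297°: 164.4794
θ=332°: 170.3611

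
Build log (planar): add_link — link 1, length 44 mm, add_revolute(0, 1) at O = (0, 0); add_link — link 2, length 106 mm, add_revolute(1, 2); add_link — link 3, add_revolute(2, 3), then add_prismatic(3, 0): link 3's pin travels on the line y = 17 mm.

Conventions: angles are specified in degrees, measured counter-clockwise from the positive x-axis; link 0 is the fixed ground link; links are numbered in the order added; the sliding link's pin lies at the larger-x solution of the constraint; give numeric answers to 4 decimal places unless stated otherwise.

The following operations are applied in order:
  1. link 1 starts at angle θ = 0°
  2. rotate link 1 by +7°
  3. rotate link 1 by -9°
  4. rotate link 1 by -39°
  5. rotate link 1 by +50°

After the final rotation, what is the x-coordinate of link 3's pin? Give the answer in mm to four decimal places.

geometry: r = 44 mm, L = 106 mm, e = 17 mm; θ starts at 0°
rotate link 1 by +7°: θ ← 0° +7° = 7°
rotate link 1 by -9°: θ ← 7° -9° = -2°
rotate link 1 by -39°: θ ← -2° -39° = -41°
rotate link 1 by +50°: θ ← -41° +50° = 9°
crank pin P = (r cos θ, r sin θ) = (43.458287, 6.883116)
h = r sin θ − e = 6.883116 − 17 = -10.116884
x = r cos θ + √(L² − h²) = 43.458287 + 105.516106 = 148.974393

148.9744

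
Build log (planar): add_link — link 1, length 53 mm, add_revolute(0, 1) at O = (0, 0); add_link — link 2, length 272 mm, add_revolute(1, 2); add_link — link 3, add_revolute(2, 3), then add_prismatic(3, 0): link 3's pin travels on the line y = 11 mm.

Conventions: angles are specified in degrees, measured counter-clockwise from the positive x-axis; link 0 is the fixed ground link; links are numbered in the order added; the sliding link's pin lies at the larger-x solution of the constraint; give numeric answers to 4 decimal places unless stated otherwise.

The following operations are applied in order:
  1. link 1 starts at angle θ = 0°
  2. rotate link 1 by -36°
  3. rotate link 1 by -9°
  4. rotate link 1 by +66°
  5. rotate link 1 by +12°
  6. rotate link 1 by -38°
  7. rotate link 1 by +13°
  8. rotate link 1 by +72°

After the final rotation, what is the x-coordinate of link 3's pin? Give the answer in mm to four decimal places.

geometry: r = 53 mm, L = 272 mm, e = 11 mm; θ starts at 0°
rotate link 1 by -36°: θ ← 0° -36° = -36°
rotate link 1 by -9°: θ ← -36° -9° = -45°
rotate link 1 by +66°: θ ← -45° +66° = 21°
rotate link 1 by +12°: θ ← 21° +12° = 33°
rotate link 1 by -38°: θ ← 33° -38° = -5°
rotate link 1 by +13°: θ ← -5° +13° = 8°
rotate link 1 by +72°: θ ← 8° +72° = 80°
crank pin P = (r cos θ, r sin θ) = (9.203353, 52.194811)
h = r sin θ − e = 52.194811 − 11 = 41.194811
x = r cos θ + √(L² − h²) = 9.203353 + 268.862395 = 278.065749

278.0657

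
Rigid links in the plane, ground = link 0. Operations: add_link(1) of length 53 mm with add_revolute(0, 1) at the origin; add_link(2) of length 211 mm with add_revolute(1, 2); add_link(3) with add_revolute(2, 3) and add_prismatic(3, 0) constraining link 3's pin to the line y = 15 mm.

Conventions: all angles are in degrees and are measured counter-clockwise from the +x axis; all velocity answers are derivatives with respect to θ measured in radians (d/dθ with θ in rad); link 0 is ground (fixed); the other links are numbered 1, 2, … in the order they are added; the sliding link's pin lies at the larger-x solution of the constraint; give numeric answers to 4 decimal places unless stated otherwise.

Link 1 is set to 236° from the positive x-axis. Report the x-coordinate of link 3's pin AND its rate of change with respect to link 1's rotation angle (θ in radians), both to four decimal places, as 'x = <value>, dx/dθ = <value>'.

geometry: r = 53 mm, L = 211 mm, e = 15 mm
crank pin P = (r cos θ, r sin θ) = (-29.637224, -43.938991)
h = r sin θ − e = -43.938991 − 15 = -58.938991
x = r cos θ + √(L² − h²) = -29.637224 + 202.601074 = 172.963850
dx/dθ = −r sin θ − h·r cos θ/√(L² − h²) (θ in radians; h = -58.938991) = 35.317181

x = 172.9639, dx/dθ = 35.3172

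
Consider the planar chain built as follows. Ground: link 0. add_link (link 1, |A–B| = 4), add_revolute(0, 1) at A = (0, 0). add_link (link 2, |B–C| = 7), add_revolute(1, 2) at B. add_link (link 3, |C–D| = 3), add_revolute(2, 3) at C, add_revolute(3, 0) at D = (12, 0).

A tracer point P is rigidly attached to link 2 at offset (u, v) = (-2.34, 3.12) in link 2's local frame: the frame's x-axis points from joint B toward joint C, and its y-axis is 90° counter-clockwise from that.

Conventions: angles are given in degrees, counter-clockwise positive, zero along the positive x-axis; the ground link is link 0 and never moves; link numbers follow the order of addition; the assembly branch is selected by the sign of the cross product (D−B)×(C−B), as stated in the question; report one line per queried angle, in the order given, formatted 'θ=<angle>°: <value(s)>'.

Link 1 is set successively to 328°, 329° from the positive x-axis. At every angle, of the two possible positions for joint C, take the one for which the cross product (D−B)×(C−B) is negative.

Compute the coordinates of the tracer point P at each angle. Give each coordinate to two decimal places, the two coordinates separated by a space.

A=(0,0), D=(12.00,0)
θ=328°: B = A + 4.00·(cos328°, sin328°) = (3.3922, -2.1197)
θ=328°: |BD| = 8.8650
θ=328°: circle(B,7.00) ∩ circle(D,3.00): a=6.6886, h=2.0648
θ=328°:   candidates: C₊=(9.3930,1.4845) cross=18.304; C₋=(10.3804,-2.5253) cross=-18.304
θ=328°:   branch - wants cross < 0 → take C=(10.3804,-2.5253) (cross=-18.304)
θ=328°: ex = (C−B)/|BC| = (0.9983,-0.0579); ey = (0.0579,0.9983)
θ=328°: P = B + -2.34·ex + 3.12·ey = (1.2369,1.1307)
θ=329°: B = A + 4.00·(cos329°, sin329°) = (3.4287, -2.0602)
θ=329°: |BD| = 8.8154
θ=329°: circle(B,7.00) ∩ circle(D,3.00): a=6.6765, h=2.1035
θ=329°:   candidates: C₊=(9.4287,1.5454) cross=18.543; C₋=(10.4118,-2.5451) cross=-18.543
θ=329°:   branch - wants cross < 0 → take C=(10.4118,-2.5451) (cross=-18.543)
θ=329°: ex = (C−B)/|BC| = (0.9976,-0.0693); ey = (0.0693,0.9976)
θ=329°: P = B + -2.34·ex + 3.12·ey = (1.3105,1.2145)

θ=328°: 1.24 1.13
θ=329°: 1.31 1.21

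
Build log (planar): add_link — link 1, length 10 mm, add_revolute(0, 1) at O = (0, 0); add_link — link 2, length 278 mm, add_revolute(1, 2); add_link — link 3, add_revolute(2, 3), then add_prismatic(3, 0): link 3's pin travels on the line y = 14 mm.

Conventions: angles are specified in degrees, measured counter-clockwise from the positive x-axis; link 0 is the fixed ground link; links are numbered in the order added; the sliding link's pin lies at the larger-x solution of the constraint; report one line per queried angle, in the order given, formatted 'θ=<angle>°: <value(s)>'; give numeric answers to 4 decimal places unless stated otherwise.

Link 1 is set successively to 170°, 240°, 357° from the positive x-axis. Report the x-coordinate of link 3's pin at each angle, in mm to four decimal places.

geometry: r = 10 mm, L = 278 mm, e = 14 mm
θ=170°: crank pin P = (r cos θ, r sin θ) = (-9.848078, 1.736482)
θ=170°: h = r sin θ − e = 1.736482 − 14 = -12.263518
θ=170°: x = r cos θ + √(L² − h²) = -9.848078 + 277.729376 = 267.881298
θ=240°: crank pin P = (r cos θ, r sin θ) = (-5.000000, -8.660254)
θ=240°: h = r sin θ − e = -8.660254 − 14 = -22.660254
θ=240°: x = r cos θ + √(L² − h²) = -5.000000 + 277.074923 = 272.074923
θ=357°: crank pin P = (r cos θ, r sin θ) = (9.986295, -0.523360)
θ=357°: h = r sin θ − e = -0.523360 − 14 = -14.523360
θ=357°: x = r cos θ + √(L² − h²) = 9.986295 + 277.620374 = 287.606669

θ=170°: 267.8813
θ=240°: 272.0749
θ=357°: 287.6067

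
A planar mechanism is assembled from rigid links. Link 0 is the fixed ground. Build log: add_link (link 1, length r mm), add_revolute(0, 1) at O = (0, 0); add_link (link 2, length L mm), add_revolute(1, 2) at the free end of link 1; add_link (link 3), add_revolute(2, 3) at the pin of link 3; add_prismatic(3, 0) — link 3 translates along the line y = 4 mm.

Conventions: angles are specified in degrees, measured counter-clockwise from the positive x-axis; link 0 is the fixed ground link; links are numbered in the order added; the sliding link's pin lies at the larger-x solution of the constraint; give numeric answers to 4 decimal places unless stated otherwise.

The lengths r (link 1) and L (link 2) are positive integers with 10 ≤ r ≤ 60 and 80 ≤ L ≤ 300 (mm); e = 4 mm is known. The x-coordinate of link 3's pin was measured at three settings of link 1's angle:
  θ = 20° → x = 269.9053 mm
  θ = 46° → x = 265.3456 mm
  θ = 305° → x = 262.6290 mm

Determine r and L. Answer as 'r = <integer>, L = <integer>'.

constraint per measurement: (x − r cos θ)² + (r sin θ − e)² = L²
subtracting the θ₁ and θ₂ equations cancels the r² and L² terms:
r = (x₁² − x₂²) / (2[(x₁cos θ₁ + e sin θ₁) − (x₂cos θ₂ + e sin θ₂)]) = 17.9999 → r = 18
L² = (x₁ − r cos θ₁)² + (r sin θ₁ − e)² = 64009.0114 → L = 253.0000 → L = 253
check at θ₃=305°: x = 262.6290 (printed 262.6290) ✓

r = 18, L = 253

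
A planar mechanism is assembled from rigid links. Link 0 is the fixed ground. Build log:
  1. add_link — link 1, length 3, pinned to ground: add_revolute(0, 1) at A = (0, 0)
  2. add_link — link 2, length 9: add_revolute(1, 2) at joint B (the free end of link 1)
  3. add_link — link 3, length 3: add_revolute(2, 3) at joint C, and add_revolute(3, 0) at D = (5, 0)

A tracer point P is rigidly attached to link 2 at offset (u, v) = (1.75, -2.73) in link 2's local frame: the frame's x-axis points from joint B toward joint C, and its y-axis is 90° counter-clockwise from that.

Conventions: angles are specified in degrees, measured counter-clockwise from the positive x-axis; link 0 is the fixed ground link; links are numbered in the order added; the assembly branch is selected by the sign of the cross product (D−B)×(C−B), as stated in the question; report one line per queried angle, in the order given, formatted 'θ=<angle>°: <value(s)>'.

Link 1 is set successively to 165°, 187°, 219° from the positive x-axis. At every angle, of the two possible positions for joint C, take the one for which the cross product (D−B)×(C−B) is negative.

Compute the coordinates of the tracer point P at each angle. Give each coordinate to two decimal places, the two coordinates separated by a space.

A=(0,0), D=(5.00,0)
θ=165°: B = A + 3.00·(cos165°, sin165°) = (-2.8978, 0.7765)
θ=165°: |BD| = 7.9359
θ=165°: circle(B,9.00) ∩ circle(D,3.00): a=8.5043, h=2.9457
θ=165°:   candidates: C₊=(5.8539,2.8759) cross=23.376; C₋=(5.2775,-2.9871) cross=-23.376
θ=165°:   branch - wants cross < 0 → take C=(5.2775,-2.9871) (cross=-23.376)
θ=165°: ex = (C−B)/|BC| = (0.9084,-0.4182); ey = (0.4182,0.9084)
θ=165°: P = B + 1.75·ex + -2.73·ey = (-2.4498,-2.4352)
θ=187°: B = A + 3.00·(cos187°, sin187°) = (-2.9776, -0.3656)
θ=187°: |BD| = 7.9860
θ=187°: circle(B,9.00) ∩ circle(D,3.00): a=8.5009, h=2.9555
θ=187°:   candidates: C₊=(5.3790,2.9760) cross=23.603; C₋=(5.6496,-2.9288) cross=-23.603
θ=187°:   branch - wants cross < 0 → take C=(5.6496,-2.9288) (cross=-23.603)
θ=187°: ex = (C−B)/|BC| = (0.9586,-0.2848); ey = (0.2848,0.9586)
θ=187°: P = B + 1.75·ex + -2.73·ey = (-2.0776,-3.4810)
θ=219°: B = A + 3.00·(cos219°, sin219°) = (-2.3314, -1.8880)
θ=219°: |BD| = 7.5706
θ=219°: circle(B,9.00) ∩ circle(D,3.00): a=8.5405, h=2.8389
θ=219°:   candidates: C₊=(5.2313,2.9911) cross=21.492; C₋=(6.6472,-2.5073) cross=-21.492
θ=219°:   branch - wants cross < 0 → take C=(6.6472,-2.5073) (cross=-21.492)
θ=219°: ex = (C−B)/|BC| = (0.9976,-0.0688); ey = (0.0688,0.9976)
θ=219°: P = B + 1.75·ex + -2.73·ey = (-0.7735,-4.7319)

θ=165°: -2.45 -2.44
θ=187°: -2.08 -3.48
θ=219°: -0.77 -4.73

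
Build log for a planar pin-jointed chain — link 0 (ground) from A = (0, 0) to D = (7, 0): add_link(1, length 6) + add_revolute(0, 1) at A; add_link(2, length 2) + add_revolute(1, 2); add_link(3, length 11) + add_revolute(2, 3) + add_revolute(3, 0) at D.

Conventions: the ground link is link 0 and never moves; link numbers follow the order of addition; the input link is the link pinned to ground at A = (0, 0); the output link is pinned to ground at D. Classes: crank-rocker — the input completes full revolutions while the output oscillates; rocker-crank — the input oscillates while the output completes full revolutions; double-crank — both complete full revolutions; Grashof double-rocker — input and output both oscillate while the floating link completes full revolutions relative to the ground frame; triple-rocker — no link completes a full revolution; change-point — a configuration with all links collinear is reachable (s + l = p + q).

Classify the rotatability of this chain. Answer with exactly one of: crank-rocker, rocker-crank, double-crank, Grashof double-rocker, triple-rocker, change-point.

lengths: ground=7, input=6, coupler=2, output=11
sorted: s=2 (shortest), l=11 (longest), p+q=13
s + l = 13 vs p + q = 13
s + l = p + q → change-point (collinear configuration reachable)

change-point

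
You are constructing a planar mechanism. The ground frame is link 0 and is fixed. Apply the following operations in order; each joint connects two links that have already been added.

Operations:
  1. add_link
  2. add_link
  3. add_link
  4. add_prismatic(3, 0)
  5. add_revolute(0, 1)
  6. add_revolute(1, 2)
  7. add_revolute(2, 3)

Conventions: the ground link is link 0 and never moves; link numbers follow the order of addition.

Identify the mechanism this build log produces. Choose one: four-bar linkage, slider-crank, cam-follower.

links: 4 (incl. ground); joints: 3 revolute, 1 prismatic, 0 higher (cam) pair, forming one closed loop
4 links, 3 revolutes + 1 prismatic in one loop → slider-crank

slider-crank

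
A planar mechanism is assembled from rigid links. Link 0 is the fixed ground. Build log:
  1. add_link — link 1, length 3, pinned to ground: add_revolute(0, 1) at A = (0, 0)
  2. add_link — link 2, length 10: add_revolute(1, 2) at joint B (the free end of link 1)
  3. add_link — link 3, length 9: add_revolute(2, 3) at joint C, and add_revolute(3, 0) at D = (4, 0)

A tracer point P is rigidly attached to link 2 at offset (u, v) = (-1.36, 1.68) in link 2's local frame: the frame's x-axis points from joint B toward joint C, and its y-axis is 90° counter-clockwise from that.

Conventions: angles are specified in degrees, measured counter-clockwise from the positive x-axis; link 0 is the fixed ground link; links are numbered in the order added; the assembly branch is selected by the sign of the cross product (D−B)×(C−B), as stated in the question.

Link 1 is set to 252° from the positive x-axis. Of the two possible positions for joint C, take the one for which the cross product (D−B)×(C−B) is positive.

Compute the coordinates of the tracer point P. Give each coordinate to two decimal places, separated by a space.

A=(0,0), D=(4.00,0)
B = A + 3.00·(cos252°, sin252°) = (-0.9271, -2.8532)
|BD| = 5.6935
circle(B,10.00) ∩ circle(D,9.00): a=4.5153, h=8.9225
  candidates: C₊=(-1.4909,7.1309) cross=50.801; C₋=(7.4517,-8.3118) cross=-50.801
  branch + wants cross > 0 → take C=(-1.4909,7.1309) (cross=50.801)
ex = (C−B)/|BC| = (-0.0564,0.9984); ey = (-0.9984,-0.0564)
P = B + -1.36·ex + 1.68·ey = (-2.5277,-4.3057)

-2.53 -4.31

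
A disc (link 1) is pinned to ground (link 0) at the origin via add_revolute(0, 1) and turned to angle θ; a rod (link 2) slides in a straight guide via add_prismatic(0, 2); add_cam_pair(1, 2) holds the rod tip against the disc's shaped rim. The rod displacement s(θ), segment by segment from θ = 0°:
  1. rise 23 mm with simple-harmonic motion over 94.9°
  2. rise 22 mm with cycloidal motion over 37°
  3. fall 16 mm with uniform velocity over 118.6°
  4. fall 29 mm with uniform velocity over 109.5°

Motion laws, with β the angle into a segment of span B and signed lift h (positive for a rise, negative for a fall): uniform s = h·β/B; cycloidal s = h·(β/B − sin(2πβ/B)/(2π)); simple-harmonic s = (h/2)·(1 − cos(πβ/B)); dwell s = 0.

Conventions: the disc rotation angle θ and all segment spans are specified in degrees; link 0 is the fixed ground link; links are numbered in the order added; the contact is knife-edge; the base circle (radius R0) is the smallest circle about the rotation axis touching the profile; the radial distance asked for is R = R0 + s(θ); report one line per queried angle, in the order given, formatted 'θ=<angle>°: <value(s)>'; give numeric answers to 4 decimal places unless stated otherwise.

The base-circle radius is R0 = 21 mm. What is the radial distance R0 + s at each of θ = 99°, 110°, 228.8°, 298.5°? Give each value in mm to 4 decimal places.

segment 1 (0° to 94.9°, simple-harmonic, h = 23) is passed completely: s = 0.0000 + (23) = 23.0000
θ = 99° falls in segment 2 (94.9° to 131.9°, cycloidal, h = 22): β = 99 − 94.9 = 4.1°, B = 37°; Δs = 22·(0.1108 − sin(2π·0.1108)/(2π)) = 0.1922; s = 23.0000 + 0.1922 = 23.1922
θ = 110° falls in segment 2 (94.9° to 131.9°, cycloidal, h = 22): β = 110 − 94.9 = 15.1°, B = 37°; Δs = 22·(0.4081 − sin(2π·0.4081)/(2π)) = 7.0672; s = 23.0000 + 7.0672 = 30.0672
segment 2 (94.9° to 131.9°, cycloidal, h = 22) is passed completely: s = 23.0000 + (22) = 45.0000
θ = 228.8° falls in segment 3 (131.9° to 250.5°, uniform, h = -16): β = 228.8 − 131.9 = 96.9°, B = 118.6°; Δs = -16·96.9/118.6 = -13.0725; s = 45.0000 − 13.0725 = 31.9275
segment 3 (131.9° to 250.5°, uniform, h = -16) is passed completely: s = 45.0000 + (-16) = 29.0000
θ = 298.5° falls in segment 4 (250.5° to 360°, uniform, h = -29): β = 298.5 − 250.5 = 48°, B = 109.5°; Δs = -29·48/109.5 = -12.7123; s = 29.0000 − 12.7123 = 16.2877
θ=99°: R = R0 + s = 21 + 23.1922 = 44.1922
θ=110°: R = R0 + s = 21 + 30.0672 = 51.0672
θ=228.8°: R = R0 + s = 21 + 31.9275 = 52.9275
θ=298.5°: R = R0 + s = 21 + 16.2877 = 37.2877

θ=99°: 44.1922
θ=110°: 51.0672
θ=228.8°: 52.9275
θ=298.5°: 37.2877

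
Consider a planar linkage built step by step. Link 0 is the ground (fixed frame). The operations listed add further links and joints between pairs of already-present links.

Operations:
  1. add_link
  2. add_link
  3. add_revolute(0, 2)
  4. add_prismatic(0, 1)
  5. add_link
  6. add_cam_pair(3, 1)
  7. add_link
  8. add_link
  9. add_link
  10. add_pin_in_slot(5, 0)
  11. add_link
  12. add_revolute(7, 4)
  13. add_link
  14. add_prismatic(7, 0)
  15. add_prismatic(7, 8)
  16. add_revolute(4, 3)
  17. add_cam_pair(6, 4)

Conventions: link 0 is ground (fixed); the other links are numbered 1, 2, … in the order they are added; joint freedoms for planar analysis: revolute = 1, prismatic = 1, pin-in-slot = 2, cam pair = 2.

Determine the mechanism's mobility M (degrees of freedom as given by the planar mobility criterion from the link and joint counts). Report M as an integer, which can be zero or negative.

ground; <1,0,0>
#1 <2,0,0>
#2 <3,0,0>
R:0↔2 J1 <3,1,0>
P:0↔1 J1 <3,2,0>
#3 <4,2,0>
C:3↔1 J2 <4,2,1>
#4 <5,2,1>
#5 <6,2,1>
#6 <7,2,1>
PS:5↔0 J2 <7,2,2>
#7 <8,2,2>
R:7↔4 J1 <8,3,2>
#8 <9,3,2>
P:7↔0 J1 <9,4,2>
P:7↔8 J1 <9,5,2>
R:4↔3 J1 <9,6,2>
C:6↔4 J2 <9,6,3>
3×8 − 2×6 − 1×3 = 9

M = 9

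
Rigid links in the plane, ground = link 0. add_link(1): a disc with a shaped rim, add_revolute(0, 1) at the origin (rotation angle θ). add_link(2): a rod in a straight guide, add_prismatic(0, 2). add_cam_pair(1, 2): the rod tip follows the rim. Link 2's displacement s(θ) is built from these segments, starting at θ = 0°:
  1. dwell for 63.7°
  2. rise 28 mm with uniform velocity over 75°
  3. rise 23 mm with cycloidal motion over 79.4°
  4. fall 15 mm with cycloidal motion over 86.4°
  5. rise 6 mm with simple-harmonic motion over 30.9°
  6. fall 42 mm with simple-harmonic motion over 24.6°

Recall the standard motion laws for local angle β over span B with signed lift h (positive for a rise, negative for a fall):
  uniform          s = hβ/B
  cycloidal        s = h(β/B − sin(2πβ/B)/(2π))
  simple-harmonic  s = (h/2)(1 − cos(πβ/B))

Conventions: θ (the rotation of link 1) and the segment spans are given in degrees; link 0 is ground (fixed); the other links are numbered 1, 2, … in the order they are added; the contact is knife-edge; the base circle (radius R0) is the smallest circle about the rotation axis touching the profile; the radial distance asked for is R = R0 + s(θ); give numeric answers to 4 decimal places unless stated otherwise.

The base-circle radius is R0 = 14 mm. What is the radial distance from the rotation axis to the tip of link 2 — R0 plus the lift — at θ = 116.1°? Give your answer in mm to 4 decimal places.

segment 1 (0° to 63.7°, dwell): s unchanged at 0.0000
θ = 116.1° falls in segment 2 (63.7° to 138.7°, uniform, h = 28): β = 116.1 − 63.7 = 52.4°, B = 75°; Δs = 28·52.4/75 = 19.5627; s = 0.0000 + 19.5627 = 19.5627
R = R0 + s = 14 + 19.5627 = 33.5627

33.5627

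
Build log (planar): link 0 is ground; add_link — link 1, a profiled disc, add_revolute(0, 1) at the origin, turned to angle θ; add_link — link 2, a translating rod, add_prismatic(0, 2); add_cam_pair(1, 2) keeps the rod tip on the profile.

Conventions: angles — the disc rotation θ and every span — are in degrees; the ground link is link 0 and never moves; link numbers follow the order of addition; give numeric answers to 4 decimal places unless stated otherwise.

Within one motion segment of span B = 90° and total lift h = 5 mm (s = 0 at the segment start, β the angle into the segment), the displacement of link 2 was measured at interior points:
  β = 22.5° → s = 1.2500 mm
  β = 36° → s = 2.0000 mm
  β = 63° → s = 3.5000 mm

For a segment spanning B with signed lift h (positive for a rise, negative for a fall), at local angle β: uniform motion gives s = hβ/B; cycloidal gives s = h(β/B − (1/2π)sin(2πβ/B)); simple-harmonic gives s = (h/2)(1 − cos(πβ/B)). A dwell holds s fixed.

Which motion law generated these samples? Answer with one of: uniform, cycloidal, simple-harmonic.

candidates at β/B = r: uniform s = h·r (linear in β); cycloidal s = h·(r − sin(2πr)/(2π)); simple-harmonic s = (h/2)(1 − cos(πr))
β=22.5°: printed 1.2500 | uniform 1.2500, cycloidal 0.4542, simple-harmonic 0.7322
β=36°: printed 2.0000 | uniform 2.0000, cycloidal 1.5323, simple-harmonic 1.7275
β=63°: printed 3.5000 | uniform 3.5000, cycloidal 4.2568, simple-harmonic 3.9695
only one law matches every sample → uniform

uniform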